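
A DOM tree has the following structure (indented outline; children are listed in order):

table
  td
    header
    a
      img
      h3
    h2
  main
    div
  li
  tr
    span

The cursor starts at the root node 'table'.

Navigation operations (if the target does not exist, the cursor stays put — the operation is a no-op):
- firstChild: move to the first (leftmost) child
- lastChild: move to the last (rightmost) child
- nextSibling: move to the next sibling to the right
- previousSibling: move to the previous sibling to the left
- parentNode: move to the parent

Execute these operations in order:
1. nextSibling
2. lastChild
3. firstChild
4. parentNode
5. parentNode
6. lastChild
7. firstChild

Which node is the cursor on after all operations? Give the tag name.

After 1 (nextSibling): table (no-op, stayed)
After 2 (lastChild): tr
After 3 (firstChild): span
After 4 (parentNode): tr
After 5 (parentNode): table
After 6 (lastChild): tr
After 7 (firstChild): span

Answer: span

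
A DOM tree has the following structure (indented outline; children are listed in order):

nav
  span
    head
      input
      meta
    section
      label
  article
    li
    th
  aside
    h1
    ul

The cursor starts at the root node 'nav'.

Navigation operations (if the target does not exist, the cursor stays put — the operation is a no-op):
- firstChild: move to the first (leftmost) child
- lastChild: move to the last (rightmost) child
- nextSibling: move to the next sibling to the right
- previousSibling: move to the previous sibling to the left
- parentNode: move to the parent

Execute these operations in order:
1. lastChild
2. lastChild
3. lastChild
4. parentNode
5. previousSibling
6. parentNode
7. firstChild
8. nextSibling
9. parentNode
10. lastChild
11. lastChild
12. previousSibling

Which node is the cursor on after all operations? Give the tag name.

After 1 (lastChild): aside
After 2 (lastChild): ul
After 3 (lastChild): ul (no-op, stayed)
After 4 (parentNode): aside
After 5 (previousSibling): article
After 6 (parentNode): nav
After 7 (firstChild): span
After 8 (nextSibling): article
After 9 (parentNode): nav
After 10 (lastChild): aside
After 11 (lastChild): ul
After 12 (previousSibling): h1

Answer: h1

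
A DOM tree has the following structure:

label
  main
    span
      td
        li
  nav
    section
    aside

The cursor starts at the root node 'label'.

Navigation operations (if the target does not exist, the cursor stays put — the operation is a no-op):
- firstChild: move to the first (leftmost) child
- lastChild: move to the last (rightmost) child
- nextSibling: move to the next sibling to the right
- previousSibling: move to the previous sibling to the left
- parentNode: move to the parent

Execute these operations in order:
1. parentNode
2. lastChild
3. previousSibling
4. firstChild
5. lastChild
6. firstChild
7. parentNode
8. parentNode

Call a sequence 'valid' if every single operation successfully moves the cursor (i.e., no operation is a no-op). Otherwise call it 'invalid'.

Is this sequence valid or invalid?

Answer: invalid

Derivation:
After 1 (parentNode): label (no-op, stayed)
After 2 (lastChild): nav
After 3 (previousSibling): main
After 4 (firstChild): span
After 5 (lastChild): td
After 6 (firstChild): li
After 7 (parentNode): td
After 8 (parentNode): span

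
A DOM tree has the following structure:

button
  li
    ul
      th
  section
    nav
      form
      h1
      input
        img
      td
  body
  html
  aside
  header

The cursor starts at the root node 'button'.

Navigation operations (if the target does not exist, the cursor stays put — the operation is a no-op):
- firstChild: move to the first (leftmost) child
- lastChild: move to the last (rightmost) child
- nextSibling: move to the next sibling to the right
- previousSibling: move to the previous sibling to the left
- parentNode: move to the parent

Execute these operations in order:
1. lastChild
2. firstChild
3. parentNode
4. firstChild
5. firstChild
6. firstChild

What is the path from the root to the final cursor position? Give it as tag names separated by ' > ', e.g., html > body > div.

Answer: button > li > ul > th

Derivation:
After 1 (lastChild): header
After 2 (firstChild): header (no-op, stayed)
After 3 (parentNode): button
After 4 (firstChild): li
After 5 (firstChild): ul
After 6 (firstChild): th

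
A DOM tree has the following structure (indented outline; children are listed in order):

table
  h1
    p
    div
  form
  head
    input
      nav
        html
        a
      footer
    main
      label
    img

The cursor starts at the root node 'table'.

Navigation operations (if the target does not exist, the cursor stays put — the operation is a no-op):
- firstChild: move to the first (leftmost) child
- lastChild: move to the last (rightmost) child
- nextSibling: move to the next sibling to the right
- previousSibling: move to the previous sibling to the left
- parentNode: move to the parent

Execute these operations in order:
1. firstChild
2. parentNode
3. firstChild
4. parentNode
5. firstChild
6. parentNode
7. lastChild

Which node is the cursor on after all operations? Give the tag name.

Answer: head

Derivation:
After 1 (firstChild): h1
After 2 (parentNode): table
After 3 (firstChild): h1
After 4 (parentNode): table
After 5 (firstChild): h1
After 6 (parentNode): table
After 7 (lastChild): head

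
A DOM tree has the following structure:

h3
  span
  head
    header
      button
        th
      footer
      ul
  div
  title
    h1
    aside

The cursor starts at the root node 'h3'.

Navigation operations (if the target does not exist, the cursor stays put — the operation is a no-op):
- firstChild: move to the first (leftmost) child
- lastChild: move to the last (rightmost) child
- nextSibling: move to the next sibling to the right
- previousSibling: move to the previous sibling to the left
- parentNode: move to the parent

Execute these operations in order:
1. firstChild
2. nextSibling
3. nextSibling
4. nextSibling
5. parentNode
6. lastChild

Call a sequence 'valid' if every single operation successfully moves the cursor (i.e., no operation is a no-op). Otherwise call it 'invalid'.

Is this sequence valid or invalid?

After 1 (firstChild): span
After 2 (nextSibling): head
After 3 (nextSibling): div
After 4 (nextSibling): title
After 5 (parentNode): h3
After 6 (lastChild): title

Answer: valid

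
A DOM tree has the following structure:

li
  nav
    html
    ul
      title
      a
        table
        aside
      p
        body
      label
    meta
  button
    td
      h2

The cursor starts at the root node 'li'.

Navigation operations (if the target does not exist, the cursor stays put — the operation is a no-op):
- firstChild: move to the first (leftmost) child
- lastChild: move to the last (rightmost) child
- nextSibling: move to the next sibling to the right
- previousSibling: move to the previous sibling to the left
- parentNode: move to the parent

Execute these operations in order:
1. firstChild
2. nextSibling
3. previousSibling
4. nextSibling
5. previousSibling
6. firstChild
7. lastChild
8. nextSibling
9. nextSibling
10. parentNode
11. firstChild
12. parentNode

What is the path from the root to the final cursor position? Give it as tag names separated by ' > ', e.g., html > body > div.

After 1 (firstChild): nav
After 2 (nextSibling): button
After 3 (previousSibling): nav
After 4 (nextSibling): button
After 5 (previousSibling): nav
After 6 (firstChild): html
After 7 (lastChild): html (no-op, stayed)
After 8 (nextSibling): ul
After 9 (nextSibling): meta
After 10 (parentNode): nav
After 11 (firstChild): html
After 12 (parentNode): nav

Answer: li > nav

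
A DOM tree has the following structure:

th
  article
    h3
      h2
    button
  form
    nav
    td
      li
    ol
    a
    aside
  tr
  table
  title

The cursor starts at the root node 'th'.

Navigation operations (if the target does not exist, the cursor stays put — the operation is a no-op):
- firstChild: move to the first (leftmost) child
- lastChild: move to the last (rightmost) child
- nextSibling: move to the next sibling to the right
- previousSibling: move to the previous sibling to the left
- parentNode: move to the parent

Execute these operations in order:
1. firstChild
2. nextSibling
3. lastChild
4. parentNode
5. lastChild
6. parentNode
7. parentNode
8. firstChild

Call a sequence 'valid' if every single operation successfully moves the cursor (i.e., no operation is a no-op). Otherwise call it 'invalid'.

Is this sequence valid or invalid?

After 1 (firstChild): article
After 2 (nextSibling): form
After 3 (lastChild): aside
After 4 (parentNode): form
After 5 (lastChild): aside
After 6 (parentNode): form
After 7 (parentNode): th
After 8 (firstChild): article

Answer: valid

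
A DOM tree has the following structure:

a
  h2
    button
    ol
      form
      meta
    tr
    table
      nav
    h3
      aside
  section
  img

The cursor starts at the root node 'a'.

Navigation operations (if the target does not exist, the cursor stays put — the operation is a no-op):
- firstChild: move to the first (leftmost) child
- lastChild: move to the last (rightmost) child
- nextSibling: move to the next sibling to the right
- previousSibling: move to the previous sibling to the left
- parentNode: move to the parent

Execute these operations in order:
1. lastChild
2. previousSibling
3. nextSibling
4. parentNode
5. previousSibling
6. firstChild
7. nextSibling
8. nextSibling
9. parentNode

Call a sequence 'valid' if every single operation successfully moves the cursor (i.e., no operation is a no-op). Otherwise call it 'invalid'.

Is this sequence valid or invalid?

After 1 (lastChild): img
After 2 (previousSibling): section
After 3 (nextSibling): img
After 4 (parentNode): a
After 5 (previousSibling): a (no-op, stayed)
After 6 (firstChild): h2
After 7 (nextSibling): section
After 8 (nextSibling): img
After 9 (parentNode): a

Answer: invalid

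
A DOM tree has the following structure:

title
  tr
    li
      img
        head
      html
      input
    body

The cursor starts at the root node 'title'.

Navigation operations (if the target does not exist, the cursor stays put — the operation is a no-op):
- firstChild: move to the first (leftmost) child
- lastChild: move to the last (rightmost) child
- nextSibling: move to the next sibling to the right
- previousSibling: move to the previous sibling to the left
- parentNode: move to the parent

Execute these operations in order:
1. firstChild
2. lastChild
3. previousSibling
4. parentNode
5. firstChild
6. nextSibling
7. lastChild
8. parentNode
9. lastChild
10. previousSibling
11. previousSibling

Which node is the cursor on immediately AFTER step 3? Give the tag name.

After 1 (firstChild): tr
After 2 (lastChild): body
After 3 (previousSibling): li

Answer: li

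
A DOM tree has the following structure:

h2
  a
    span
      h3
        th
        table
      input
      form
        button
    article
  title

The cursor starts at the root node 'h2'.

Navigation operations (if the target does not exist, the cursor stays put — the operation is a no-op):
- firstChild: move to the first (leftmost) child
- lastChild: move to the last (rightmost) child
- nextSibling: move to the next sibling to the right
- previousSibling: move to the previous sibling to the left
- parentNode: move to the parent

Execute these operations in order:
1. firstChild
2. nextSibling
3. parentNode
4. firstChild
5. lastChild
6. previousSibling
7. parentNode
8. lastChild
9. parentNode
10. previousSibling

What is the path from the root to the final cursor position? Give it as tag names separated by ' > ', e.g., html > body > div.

Answer: h2 > a

Derivation:
After 1 (firstChild): a
After 2 (nextSibling): title
After 3 (parentNode): h2
After 4 (firstChild): a
After 5 (lastChild): article
After 6 (previousSibling): span
After 7 (parentNode): a
After 8 (lastChild): article
After 9 (parentNode): a
After 10 (previousSibling): a (no-op, stayed)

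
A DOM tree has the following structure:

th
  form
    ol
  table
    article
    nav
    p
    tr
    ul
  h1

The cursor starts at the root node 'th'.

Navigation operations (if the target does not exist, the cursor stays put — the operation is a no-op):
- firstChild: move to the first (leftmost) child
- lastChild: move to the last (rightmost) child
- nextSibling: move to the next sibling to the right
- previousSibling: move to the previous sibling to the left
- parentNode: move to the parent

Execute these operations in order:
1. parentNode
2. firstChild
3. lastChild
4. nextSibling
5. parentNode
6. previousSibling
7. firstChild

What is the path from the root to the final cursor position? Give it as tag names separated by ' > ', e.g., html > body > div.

After 1 (parentNode): th (no-op, stayed)
After 2 (firstChild): form
After 3 (lastChild): ol
After 4 (nextSibling): ol (no-op, stayed)
After 5 (parentNode): form
After 6 (previousSibling): form (no-op, stayed)
After 7 (firstChild): ol

Answer: th > form > ol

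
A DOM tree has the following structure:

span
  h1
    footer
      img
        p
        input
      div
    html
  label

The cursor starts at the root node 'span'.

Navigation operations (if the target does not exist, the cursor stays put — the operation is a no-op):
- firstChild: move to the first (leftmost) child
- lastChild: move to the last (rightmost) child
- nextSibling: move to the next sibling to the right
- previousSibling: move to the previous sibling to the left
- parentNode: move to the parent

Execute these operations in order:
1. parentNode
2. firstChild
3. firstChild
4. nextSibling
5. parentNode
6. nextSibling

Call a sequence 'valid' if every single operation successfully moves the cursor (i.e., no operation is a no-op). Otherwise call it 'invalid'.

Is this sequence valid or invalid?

After 1 (parentNode): span (no-op, stayed)
After 2 (firstChild): h1
After 3 (firstChild): footer
After 4 (nextSibling): html
After 5 (parentNode): h1
After 6 (nextSibling): label

Answer: invalid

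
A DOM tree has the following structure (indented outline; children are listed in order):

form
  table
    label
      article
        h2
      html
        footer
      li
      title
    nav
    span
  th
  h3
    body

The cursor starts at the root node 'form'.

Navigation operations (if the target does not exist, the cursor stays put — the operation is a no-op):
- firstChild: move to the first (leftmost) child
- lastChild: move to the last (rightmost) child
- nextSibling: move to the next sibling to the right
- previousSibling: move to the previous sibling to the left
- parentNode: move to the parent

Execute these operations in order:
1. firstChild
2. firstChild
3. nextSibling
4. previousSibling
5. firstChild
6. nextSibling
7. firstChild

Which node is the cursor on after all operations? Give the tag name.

Answer: footer

Derivation:
After 1 (firstChild): table
After 2 (firstChild): label
After 3 (nextSibling): nav
After 4 (previousSibling): label
After 5 (firstChild): article
After 6 (nextSibling): html
After 7 (firstChild): footer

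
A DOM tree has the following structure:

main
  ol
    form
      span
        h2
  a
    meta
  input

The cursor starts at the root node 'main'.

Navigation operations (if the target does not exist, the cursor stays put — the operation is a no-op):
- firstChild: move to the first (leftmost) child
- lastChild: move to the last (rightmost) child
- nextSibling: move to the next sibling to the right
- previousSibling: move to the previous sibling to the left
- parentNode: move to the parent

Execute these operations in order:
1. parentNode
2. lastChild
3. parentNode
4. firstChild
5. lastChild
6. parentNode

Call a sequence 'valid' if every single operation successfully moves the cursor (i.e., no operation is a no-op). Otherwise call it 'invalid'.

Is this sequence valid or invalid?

Answer: invalid

Derivation:
After 1 (parentNode): main (no-op, stayed)
After 2 (lastChild): input
After 3 (parentNode): main
After 4 (firstChild): ol
After 5 (lastChild): form
After 6 (parentNode): ol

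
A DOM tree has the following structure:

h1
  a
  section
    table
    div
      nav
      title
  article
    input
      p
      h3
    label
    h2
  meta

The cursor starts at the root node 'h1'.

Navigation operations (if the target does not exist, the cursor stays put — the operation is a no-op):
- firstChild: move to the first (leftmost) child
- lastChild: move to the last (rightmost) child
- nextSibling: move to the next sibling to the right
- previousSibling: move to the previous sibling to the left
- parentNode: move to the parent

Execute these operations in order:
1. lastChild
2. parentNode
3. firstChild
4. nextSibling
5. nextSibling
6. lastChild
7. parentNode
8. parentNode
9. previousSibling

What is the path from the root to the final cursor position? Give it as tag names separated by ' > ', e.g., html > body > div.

After 1 (lastChild): meta
After 2 (parentNode): h1
After 3 (firstChild): a
After 4 (nextSibling): section
After 5 (nextSibling): article
After 6 (lastChild): h2
After 7 (parentNode): article
After 8 (parentNode): h1
After 9 (previousSibling): h1 (no-op, stayed)

Answer: h1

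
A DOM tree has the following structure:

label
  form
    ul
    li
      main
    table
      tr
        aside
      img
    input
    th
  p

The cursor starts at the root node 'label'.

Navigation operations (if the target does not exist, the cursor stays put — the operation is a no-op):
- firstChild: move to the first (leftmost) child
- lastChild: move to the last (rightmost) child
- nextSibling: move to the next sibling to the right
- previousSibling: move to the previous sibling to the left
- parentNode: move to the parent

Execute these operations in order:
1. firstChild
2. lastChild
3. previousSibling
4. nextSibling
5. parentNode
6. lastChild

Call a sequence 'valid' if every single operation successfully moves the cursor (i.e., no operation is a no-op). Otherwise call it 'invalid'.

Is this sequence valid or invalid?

After 1 (firstChild): form
After 2 (lastChild): th
After 3 (previousSibling): input
After 4 (nextSibling): th
After 5 (parentNode): form
After 6 (lastChild): th

Answer: valid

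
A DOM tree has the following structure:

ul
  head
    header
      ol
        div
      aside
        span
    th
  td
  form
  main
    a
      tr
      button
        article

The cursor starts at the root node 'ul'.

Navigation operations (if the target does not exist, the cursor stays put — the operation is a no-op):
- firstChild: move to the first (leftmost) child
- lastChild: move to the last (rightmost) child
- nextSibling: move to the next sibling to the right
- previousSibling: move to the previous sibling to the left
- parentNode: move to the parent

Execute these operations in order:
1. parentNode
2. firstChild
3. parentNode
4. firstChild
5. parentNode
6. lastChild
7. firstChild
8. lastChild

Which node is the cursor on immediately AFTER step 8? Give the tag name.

Answer: button

Derivation:
After 1 (parentNode): ul (no-op, stayed)
After 2 (firstChild): head
After 3 (parentNode): ul
After 4 (firstChild): head
After 5 (parentNode): ul
After 6 (lastChild): main
After 7 (firstChild): a
After 8 (lastChild): button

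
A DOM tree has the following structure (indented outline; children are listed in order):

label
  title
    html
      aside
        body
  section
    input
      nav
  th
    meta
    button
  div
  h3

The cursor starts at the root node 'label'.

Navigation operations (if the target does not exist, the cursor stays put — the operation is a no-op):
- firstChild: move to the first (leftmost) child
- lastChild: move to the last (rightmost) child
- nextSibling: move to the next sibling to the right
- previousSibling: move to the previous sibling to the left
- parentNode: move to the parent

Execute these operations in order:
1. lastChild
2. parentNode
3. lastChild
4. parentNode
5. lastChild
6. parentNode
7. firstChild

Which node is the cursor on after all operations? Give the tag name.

After 1 (lastChild): h3
After 2 (parentNode): label
After 3 (lastChild): h3
After 4 (parentNode): label
After 5 (lastChild): h3
After 6 (parentNode): label
After 7 (firstChild): title

Answer: title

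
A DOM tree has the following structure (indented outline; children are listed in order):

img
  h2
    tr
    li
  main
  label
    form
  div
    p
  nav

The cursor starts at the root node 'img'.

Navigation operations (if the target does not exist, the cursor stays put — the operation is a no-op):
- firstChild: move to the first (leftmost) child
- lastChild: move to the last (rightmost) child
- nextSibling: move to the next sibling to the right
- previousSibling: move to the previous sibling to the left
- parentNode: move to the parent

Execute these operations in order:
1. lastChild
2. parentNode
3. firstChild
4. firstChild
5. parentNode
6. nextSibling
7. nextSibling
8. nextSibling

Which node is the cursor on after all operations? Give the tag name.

Answer: div

Derivation:
After 1 (lastChild): nav
After 2 (parentNode): img
After 3 (firstChild): h2
After 4 (firstChild): tr
After 5 (parentNode): h2
After 6 (nextSibling): main
After 7 (nextSibling): label
After 8 (nextSibling): div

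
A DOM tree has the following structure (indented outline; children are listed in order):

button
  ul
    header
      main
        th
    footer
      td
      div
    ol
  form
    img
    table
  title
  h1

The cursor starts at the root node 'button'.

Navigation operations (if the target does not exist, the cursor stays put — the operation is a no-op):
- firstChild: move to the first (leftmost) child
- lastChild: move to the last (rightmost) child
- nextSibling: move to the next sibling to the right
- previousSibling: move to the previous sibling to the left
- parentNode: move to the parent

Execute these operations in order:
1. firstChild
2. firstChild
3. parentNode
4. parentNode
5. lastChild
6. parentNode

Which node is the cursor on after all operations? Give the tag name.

After 1 (firstChild): ul
After 2 (firstChild): header
After 3 (parentNode): ul
After 4 (parentNode): button
After 5 (lastChild): h1
After 6 (parentNode): button

Answer: button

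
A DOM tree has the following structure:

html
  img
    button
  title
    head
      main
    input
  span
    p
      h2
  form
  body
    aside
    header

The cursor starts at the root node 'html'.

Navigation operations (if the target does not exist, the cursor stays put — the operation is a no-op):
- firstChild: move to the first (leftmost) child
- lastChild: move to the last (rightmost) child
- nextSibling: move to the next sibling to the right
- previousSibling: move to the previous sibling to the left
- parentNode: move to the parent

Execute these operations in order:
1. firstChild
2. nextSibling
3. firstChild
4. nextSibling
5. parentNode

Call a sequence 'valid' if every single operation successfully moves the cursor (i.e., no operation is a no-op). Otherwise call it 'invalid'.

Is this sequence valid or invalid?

Answer: valid

Derivation:
After 1 (firstChild): img
After 2 (nextSibling): title
After 3 (firstChild): head
After 4 (nextSibling): input
After 5 (parentNode): title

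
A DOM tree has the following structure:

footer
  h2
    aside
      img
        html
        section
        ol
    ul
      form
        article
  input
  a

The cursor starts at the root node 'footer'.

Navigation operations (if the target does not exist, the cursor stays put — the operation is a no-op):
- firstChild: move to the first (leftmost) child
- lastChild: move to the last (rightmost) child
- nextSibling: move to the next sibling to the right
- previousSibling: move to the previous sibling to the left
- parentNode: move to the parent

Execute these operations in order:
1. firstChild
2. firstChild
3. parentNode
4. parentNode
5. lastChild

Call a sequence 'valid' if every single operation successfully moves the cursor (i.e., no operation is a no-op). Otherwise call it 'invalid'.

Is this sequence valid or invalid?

Answer: valid

Derivation:
After 1 (firstChild): h2
After 2 (firstChild): aside
After 3 (parentNode): h2
After 4 (parentNode): footer
After 5 (lastChild): a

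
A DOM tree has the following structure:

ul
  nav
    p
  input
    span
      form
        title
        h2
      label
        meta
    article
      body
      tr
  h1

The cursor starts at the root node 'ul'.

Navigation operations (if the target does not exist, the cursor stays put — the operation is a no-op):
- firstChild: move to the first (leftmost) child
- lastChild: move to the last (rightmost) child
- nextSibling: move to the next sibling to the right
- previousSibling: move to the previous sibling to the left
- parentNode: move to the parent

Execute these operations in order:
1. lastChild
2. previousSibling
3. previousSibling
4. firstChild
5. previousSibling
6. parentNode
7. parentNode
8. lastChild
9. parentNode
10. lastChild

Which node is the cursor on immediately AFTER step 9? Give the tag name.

After 1 (lastChild): h1
After 2 (previousSibling): input
After 3 (previousSibling): nav
After 4 (firstChild): p
After 5 (previousSibling): p (no-op, stayed)
After 6 (parentNode): nav
After 7 (parentNode): ul
After 8 (lastChild): h1
After 9 (parentNode): ul

Answer: ul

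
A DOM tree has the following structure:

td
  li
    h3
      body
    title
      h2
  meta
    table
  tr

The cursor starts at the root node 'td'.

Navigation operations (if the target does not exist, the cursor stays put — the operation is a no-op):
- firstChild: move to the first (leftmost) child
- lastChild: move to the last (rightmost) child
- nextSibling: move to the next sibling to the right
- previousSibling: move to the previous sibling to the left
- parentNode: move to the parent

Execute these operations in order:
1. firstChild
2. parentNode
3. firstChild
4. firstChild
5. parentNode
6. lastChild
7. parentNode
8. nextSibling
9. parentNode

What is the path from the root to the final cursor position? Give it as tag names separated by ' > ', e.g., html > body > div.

After 1 (firstChild): li
After 2 (parentNode): td
After 3 (firstChild): li
After 4 (firstChild): h3
After 5 (parentNode): li
After 6 (lastChild): title
After 7 (parentNode): li
After 8 (nextSibling): meta
After 9 (parentNode): td

Answer: td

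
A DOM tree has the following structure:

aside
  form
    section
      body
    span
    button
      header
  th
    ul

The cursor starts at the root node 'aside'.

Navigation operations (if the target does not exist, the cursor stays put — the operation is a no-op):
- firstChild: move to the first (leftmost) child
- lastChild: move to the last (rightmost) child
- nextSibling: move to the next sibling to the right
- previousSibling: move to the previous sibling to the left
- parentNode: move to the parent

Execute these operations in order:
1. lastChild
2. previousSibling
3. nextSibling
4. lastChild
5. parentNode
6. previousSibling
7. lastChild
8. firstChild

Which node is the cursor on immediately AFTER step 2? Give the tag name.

After 1 (lastChild): th
After 2 (previousSibling): form

Answer: form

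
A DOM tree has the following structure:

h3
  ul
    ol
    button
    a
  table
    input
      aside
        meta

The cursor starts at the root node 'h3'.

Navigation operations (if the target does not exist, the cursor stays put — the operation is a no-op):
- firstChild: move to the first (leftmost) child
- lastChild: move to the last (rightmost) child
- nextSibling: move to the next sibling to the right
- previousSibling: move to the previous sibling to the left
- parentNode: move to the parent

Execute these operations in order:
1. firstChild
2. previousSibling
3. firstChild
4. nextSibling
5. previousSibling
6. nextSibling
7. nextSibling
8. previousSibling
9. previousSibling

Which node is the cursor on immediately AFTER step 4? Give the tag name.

After 1 (firstChild): ul
After 2 (previousSibling): ul (no-op, stayed)
After 3 (firstChild): ol
After 4 (nextSibling): button

Answer: button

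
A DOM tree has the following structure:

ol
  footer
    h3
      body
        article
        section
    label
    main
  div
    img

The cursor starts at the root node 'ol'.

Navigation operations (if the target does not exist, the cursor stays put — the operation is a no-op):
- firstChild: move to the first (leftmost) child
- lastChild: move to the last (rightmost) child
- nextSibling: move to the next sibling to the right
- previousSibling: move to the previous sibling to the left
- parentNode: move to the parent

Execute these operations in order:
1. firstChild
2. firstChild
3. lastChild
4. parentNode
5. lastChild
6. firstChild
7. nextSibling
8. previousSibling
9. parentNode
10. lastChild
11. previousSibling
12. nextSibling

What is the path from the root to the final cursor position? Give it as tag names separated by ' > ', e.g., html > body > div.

Answer: ol > footer > h3 > body > section

Derivation:
After 1 (firstChild): footer
After 2 (firstChild): h3
After 3 (lastChild): body
After 4 (parentNode): h3
After 5 (lastChild): body
After 6 (firstChild): article
After 7 (nextSibling): section
After 8 (previousSibling): article
After 9 (parentNode): body
After 10 (lastChild): section
After 11 (previousSibling): article
After 12 (nextSibling): section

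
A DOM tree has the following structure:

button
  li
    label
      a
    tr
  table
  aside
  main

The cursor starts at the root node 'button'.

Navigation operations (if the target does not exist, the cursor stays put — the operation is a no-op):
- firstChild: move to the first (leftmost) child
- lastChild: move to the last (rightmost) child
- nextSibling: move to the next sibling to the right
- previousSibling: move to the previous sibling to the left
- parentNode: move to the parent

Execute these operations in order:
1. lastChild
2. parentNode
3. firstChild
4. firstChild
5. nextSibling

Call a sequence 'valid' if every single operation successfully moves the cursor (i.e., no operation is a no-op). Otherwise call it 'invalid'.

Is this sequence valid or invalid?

Answer: valid

Derivation:
After 1 (lastChild): main
After 2 (parentNode): button
After 3 (firstChild): li
After 4 (firstChild): label
After 5 (nextSibling): tr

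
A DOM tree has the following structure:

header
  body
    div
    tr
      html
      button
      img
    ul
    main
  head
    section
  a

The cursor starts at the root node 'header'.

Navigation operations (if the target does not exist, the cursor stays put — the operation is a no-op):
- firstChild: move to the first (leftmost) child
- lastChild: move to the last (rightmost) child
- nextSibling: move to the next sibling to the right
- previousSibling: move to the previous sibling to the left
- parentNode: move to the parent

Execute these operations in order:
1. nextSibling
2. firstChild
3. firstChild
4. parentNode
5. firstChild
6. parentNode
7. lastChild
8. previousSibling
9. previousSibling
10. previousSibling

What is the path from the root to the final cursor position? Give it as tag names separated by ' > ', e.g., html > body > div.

After 1 (nextSibling): header (no-op, stayed)
After 2 (firstChild): body
After 3 (firstChild): div
After 4 (parentNode): body
After 5 (firstChild): div
After 6 (parentNode): body
After 7 (lastChild): main
After 8 (previousSibling): ul
After 9 (previousSibling): tr
After 10 (previousSibling): div

Answer: header > body > div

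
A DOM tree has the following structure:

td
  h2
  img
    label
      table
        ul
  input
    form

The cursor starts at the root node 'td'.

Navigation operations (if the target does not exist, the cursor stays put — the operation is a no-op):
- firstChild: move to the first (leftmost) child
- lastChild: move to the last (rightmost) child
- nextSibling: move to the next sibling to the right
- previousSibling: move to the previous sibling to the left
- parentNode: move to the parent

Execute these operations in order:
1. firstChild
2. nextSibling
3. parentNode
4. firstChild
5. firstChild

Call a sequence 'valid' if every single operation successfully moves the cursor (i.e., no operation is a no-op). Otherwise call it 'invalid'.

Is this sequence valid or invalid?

Answer: invalid

Derivation:
After 1 (firstChild): h2
After 2 (nextSibling): img
After 3 (parentNode): td
After 4 (firstChild): h2
After 5 (firstChild): h2 (no-op, stayed)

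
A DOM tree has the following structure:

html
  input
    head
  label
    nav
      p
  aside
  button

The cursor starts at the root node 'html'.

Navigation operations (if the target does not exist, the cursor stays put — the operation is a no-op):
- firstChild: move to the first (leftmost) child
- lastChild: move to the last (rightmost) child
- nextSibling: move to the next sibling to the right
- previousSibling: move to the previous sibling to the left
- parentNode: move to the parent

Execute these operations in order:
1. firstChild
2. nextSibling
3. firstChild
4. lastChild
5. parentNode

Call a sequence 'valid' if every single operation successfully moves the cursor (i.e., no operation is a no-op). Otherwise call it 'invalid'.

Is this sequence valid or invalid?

Answer: valid

Derivation:
After 1 (firstChild): input
After 2 (nextSibling): label
After 3 (firstChild): nav
After 4 (lastChild): p
After 5 (parentNode): nav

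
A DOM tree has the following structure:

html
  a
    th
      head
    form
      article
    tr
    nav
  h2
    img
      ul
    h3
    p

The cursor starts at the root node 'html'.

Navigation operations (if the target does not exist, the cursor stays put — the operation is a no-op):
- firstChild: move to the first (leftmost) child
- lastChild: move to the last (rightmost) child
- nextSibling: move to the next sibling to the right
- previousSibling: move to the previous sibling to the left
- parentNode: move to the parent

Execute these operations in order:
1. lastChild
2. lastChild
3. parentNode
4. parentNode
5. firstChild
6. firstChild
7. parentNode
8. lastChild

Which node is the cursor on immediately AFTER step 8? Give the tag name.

After 1 (lastChild): h2
After 2 (lastChild): p
After 3 (parentNode): h2
After 4 (parentNode): html
After 5 (firstChild): a
After 6 (firstChild): th
After 7 (parentNode): a
After 8 (lastChild): nav

Answer: nav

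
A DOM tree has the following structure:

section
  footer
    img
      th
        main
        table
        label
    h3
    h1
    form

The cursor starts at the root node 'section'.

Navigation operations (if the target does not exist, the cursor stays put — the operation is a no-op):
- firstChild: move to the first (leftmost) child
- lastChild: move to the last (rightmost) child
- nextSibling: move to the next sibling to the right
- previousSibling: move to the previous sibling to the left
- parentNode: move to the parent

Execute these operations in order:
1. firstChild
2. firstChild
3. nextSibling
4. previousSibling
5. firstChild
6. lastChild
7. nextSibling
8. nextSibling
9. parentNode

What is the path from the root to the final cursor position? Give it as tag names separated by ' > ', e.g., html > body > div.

After 1 (firstChild): footer
After 2 (firstChild): img
After 3 (nextSibling): h3
After 4 (previousSibling): img
After 5 (firstChild): th
After 6 (lastChild): label
After 7 (nextSibling): label (no-op, stayed)
After 8 (nextSibling): label (no-op, stayed)
After 9 (parentNode): th

Answer: section > footer > img > th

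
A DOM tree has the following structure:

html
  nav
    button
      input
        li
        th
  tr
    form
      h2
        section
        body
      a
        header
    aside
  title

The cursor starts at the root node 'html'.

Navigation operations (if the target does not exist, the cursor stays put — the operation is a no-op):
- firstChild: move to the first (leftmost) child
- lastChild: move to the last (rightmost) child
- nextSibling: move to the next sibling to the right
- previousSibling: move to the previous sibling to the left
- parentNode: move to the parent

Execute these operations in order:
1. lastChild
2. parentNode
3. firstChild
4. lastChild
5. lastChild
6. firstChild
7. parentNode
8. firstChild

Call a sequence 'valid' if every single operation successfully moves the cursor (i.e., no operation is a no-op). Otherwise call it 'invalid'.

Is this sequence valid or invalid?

Answer: valid

Derivation:
After 1 (lastChild): title
After 2 (parentNode): html
After 3 (firstChild): nav
After 4 (lastChild): button
After 5 (lastChild): input
After 6 (firstChild): li
After 7 (parentNode): input
After 8 (firstChild): li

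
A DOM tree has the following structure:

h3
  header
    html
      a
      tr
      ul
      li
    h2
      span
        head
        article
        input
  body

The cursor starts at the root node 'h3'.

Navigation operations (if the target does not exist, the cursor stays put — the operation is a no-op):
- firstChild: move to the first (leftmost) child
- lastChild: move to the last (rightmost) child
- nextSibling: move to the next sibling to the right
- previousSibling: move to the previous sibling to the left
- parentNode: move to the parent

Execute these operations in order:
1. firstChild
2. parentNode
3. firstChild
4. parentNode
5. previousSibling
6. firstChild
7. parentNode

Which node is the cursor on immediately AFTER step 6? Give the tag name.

Answer: header

Derivation:
After 1 (firstChild): header
After 2 (parentNode): h3
After 3 (firstChild): header
After 4 (parentNode): h3
After 5 (previousSibling): h3 (no-op, stayed)
After 6 (firstChild): header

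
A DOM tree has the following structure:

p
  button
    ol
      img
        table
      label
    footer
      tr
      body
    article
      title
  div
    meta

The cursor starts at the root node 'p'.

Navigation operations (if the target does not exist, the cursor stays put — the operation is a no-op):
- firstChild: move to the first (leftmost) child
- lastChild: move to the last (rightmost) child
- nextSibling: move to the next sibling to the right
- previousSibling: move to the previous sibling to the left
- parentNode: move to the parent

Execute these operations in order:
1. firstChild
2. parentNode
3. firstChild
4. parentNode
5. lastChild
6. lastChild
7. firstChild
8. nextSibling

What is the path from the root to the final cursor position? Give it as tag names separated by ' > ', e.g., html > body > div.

Answer: p > div > meta

Derivation:
After 1 (firstChild): button
After 2 (parentNode): p
After 3 (firstChild): button
After 4 (parentNode): p
After 5 (lastChild): div
After 6 (lastChild): meta
After 7 (firstChild): meta (no-op, stayed)
After 8 (nextSibling): meta (no-op, stayed)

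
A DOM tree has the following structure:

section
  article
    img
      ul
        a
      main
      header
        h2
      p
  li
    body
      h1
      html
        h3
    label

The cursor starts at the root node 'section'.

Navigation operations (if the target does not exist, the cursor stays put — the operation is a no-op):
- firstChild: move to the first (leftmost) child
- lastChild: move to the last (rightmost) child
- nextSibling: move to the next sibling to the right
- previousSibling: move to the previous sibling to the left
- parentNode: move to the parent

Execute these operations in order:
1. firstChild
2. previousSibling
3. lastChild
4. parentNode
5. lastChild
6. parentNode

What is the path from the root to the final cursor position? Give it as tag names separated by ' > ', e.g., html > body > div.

After 1 (firstChild): article
After 2 (previousSibling): article (no-op, stayed)
After 3 (lastChild): img
After 4 (parentNode): article
After 5 (lastChild): img
After 6 (parentNode): article

Answer: section > article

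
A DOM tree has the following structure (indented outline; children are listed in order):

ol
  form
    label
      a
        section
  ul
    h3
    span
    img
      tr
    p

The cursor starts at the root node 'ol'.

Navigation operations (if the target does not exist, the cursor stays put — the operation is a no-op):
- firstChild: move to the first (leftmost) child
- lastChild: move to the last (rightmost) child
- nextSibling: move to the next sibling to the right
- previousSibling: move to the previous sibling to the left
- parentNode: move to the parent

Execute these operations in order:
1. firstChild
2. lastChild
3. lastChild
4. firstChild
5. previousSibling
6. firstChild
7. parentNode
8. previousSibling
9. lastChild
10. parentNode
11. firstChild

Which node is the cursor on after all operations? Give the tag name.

After 1 (firstChild): form
After 2 (lastChild): label
After 3 (lastChild): a
After 4 (firstChild): section
After 5 (previousSibling): section (no-op, stayed)
After 6 (firstChild): section (no-op, stayed)
After 7 (parentNode): a
After 8 (previousSibling): a (no-op, stayed)
After 9 (lastChild): section
After 10 (parentNode): a
After 11 (firstChild): section

Answer: section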